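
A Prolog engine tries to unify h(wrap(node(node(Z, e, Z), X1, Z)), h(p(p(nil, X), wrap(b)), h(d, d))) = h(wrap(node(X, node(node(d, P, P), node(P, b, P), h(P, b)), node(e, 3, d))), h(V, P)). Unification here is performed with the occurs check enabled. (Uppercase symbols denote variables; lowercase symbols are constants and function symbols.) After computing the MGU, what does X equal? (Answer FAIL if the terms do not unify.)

node(node(e, 3, d), e, node(e, 3, d))

Decompose h/2: wrap(node(node(Z, e, Z), X1, Z)) = wrap(node(X, node(node(d, P, P), node(P, b, P), h(P, b)), node(e, 3, d))),  h(p(p(nil, X), wrap(b)), h(d, d)) = h(V, P).
Decompose wrap/1: node(node(Z, e, Z), X1, Z) = node(X, node(node(d, P, P), node(P, b, P), h(P, b)), node(e, 3, d)).
Decompose node/3: node(Z, e, Z) = X,  X1 = node(node(d, P, P), node(P, b, P), h(P, b)),  Z = node(e, 3, d).
Bind X := node(Z, e, Z); substituting into the one remaining equation that mentions X gives: h(p(p(nil, node(Z, e, Z)), wrap(b)), h(d, d)) = h(V, P).
Bind X1 := node(node(d, P, P), node(P, b, P), h(P, b)); no other remaining equation mentions X1.
Bind Z := node(e, 3, d); substituting into the remaining equation gives: h(p(p(nil, node(node(e, 3, d), e, node(e, 3, d))), wrap(b)), h(d, d)) = h(V, P). Substituting into the earlier binding gives X := node(node(e, 3, d), e, node(e, 3, d)).
Decompose h/2: p(p(nil, node(node(e, 3, d), e, node(e, 3, d))), wrap(b)) = V,  h(d, d) = P.
Bind V := p(p(nil, node(node(e, 3, d), e, node(e, 3, d))), wrap(b)); no other remaining equation mentions V.
Bind P := h(d, d). Substituting into the earlier binding gives X1 := node(node(d, h(d, d), h(d, d)), node(h(d, d), b, h(d, d)), h(h(d, d), b)).
MGU = { X = node(node(e, 3, d), e, node(e, 3, d)), X1 = node(node(d, h(d, d), h(d, d)), node(h(d, d), b, h(d, d)), h(h(d, d), b)), Z = node(e, 3, d), V = p(p(nil, node(node(e, 3, d), e, node(e, 3, d))), wrap(b)), P = h(d, d) }, so X = node(node(e, 3, d), e, node(e, 3, d)).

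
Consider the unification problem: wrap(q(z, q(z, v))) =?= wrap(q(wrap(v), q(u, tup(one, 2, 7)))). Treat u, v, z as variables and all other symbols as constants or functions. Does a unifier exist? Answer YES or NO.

Decompose wrap/1: q(z, q(z, v)) =?= q(wrap(v), q(u, tup(one, 2, 7))).
Decompose q/2: z =?= wrap(v),  q(z, v) =?= q(u, tup(one, 2, 7)).
Bind z := wrap(v); substituting into the remaining equation gives: q(wrap(v), v) =?= q(u, tup(one, 2, 7)).
Decompose q/2: wrap(v) =?= u,  v =?= tup(one, 2, 7).
Bind u := wrap(v); no other remaining equation mentions u.
Bind v := tup(one, 2, 7). Substituting into the earlier bindings gives z := wrap(tup(one, 2, 7)), u := wrap(tup(one, 2, 7)).
No equations remain and no clash or occurs-check failure arose, so a unifier exists.

YES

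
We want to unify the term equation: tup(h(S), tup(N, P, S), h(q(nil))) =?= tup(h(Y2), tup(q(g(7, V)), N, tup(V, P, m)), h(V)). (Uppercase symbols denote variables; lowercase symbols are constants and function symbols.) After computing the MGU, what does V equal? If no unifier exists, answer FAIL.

Decompose tup/3: h(S) =?= h(Y2),  tup(N, P, S) =?= tup(q(g(7, V)), N, tup(V, P, m)),  h(q(nil)) =?= h(V).
Decompose h/1: S =?= Y2.
Bind S := Y2; substituting into the one remaining equation that mentions S gives: tup(N, P, Y2) =?= tup(q(g(7, V)), N, tup(V, P, m)).
Decompose tup/3: N =?= q(g(7, V)),  P =?= N,  Y2 =?= tup(V, P, m).
Bind N := q(g(7, V)); substituting into the one remaining equation that mentions N gives: P =?= q(g(7, V)).
Bind P := q(g(7, V)); substituting into the one remaining equation that mentions P gives: Y2 =?= tup(V, q(g(7, V)), m).
Bind Y2 := tup(V, q(g(7, V)), m); no other remaining equation mentions Y2. Substituting into the earlier binding gives S := tup(V, q(g(7, V)), m).
Decompose h/1: q(nil) =?= V.
Bind V := q(nil). Substituting into the earlier bindings gives S := tup(q(nil), q(g(7, q(nil))), m), N := q(g(7, q(nil))), P := q(g(7, q(nil))), Y2 := tup(q(nil), q(g(7, q(nil))), m).
MGU = { S := tup(q(nil), q(g(7, q(nil))), m), N := q(g(7, q(nil))), P := q(g(7, q(nil))), Y2 := tup(q(nil), q(g(7, q(nil))), m), V := q(nil) }, so V := q(nil).

q(nil)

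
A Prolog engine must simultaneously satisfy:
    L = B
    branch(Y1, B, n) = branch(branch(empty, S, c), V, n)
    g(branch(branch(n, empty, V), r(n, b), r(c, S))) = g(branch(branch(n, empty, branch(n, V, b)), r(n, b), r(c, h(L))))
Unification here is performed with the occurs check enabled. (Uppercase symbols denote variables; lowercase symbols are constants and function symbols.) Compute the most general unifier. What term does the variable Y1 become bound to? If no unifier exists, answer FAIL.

Bind L := B; substituting into the one remaining equation that mentions L gives: g(branch(branch(n, empty, V), r(n, b), r(c, S))) = g(branch(branch(n, empty, branch(n, V, b)), r(n, b), r(c, h(B)))).
Decompose branch/3: Y1 = branch(empty, S, c),  B = V,  n = n.
Bind Y1 := branch(empty, S, c); no other remaining equation mentions Y1.
Bind B := V; substituting into the one remaining equation that mentions B gives: g(branch(branch(n, empty, V), r(n, b), r(c, S))) = g(branch(branch(n, empty, branch(n, V, b)), r(n, b), r(c, h(V)))). Substituting into the earlier binding gives L := V.
Delete trivial equation n = n.
Decompose g/1: branch(branch(n, empty, V), r(n, b), r(c, S)) = branch(branch(n, empty, branch(n, V, b)), r(n, b), r(c, h(V))).
Decompose branch/3: branch(n, empty, V) = branch(n, empty, branch(n, V, b)),  r(n, b) = r(n, b),  r(c, S) = r(c, h(V)).
Decompose branch/3: n = n,  empty = empty,  V = branch(n, V, b).
Delete trivial equation n = n.
Delete trivial equation empty = empty.
Occurs check fails: V occurs in branch(n, V, b); the equation V = branch(n, V, b) has no finite solution.

FAIL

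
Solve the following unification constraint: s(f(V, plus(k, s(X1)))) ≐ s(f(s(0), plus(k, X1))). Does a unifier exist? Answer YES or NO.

Decompose s/1: f(V, plus(k, s(X1))) ≐ f(s(0), plus(k, X1)).
Decompose f/2: V ≐ s(0),  plus(k, s(X1)) ≐ plus(k, X1).
Bind V := s(0); no other remaining equation mentions V.
Decompose plus/2: k ≐ k,  s(X1) ≐ X1.
Delete trivial equation k ≐ k.
Occurs check fails: X1 occurs in s(X1); the equation X1 ≐ s(X1) has no finite solution.

NO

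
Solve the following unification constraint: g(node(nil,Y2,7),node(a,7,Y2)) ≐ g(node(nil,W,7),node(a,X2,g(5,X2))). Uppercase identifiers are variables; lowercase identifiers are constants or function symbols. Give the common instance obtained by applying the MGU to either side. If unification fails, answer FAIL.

g(node(nil,g(5,7),7),node(a,7,g(5,7)))

Decompose g/2: node(nil,Y2,7) ≐ node(nil,W,7),  node(a,7,Y2) ≐ node(a,X2,g(5,X2)).
Decompose node/3: nil ≐ nil,  Y2 ≐ W,  7 ≐ 7.
Delete trivial equation nil ≐ nil.
Bind Y2 := W; substituting into the one remaining equation that mentions Y2 gives: node(a,7,W) ≐ node(a,X2,g(5,X2)).
Delete trivial equation 7 ≐ 7.
Decompose node/3: a ≐ a,  7 ≐ X2,  W ≐ g(5,X2).
Delete trivial equation a ≐ a.
Bind X2 := 7; substituting into the remaining equation gives: W ≐ g(5,7).
Bind W := g(5,7). Substituting into the earlier binding gives Y2 := g(5,7).
Applying the MGU to either side gives g(node(nil,g(5,7),7),node(a,7,g(5,7))).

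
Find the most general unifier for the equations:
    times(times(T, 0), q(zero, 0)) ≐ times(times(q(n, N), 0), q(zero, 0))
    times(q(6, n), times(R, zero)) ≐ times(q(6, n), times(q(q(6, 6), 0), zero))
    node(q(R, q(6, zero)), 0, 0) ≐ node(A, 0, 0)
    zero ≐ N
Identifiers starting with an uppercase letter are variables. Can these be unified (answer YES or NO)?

YES

Decompose times/2: times(T, 0) ≐ times(q(n, N), 0),  q(zero, 0) ≐ q(zero, 0).
Decompose times/2: T ≐ q(n, N),  0 ≐ 0.
Bind T := q(n, N); no other remaining equation mentions T.
Delete trivial equation 0 ≐ 0.
Delete trivial equation q(zero, 0) ≐ q(zero, 0).
Decompose times/2: q(6, n) ≐ q(6, n),  times(R, zero) ≐ times(q(q(6, 6), 0), zero).
Delete trivial equation q(6, n) ≐ q(6, n).
Decompose times/2: R ≐ q(q(6, 6), 0),  zero ≐ zero.
Bind R := q(q(6, 6), 0); substituting into the one remaining equation that mentions R gives: node(q(q(q(6, 6), 0), q(6, zero)), 0, 0) ≐ node(A, 0, 0).
Delete trivial equation zero ≐ zero.
Decompose node/3: q(q(q(6, 6), 0), q(6, zero)) ≐ A,  0 ≐ 0,  0 ≐ 0.
Bind A := q(q(q(6, 6), 0), q(6, zero)); no other remaining equation mentions A.
Delete trivial equation 0 ≐ 0.
Delete trivial equation 0 ≐ 0.
Bind N := zero. Substituting into the earlier binding gives T := q(n, zero).
No equations remain and no clash or occurs-check failure arose, so a unifier exists.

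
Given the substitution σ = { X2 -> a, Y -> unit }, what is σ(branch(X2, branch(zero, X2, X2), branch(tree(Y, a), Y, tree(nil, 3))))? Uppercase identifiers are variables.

branch(a, branch(zero, a, a), branch(tree(unit, a), unit, tree(nil, 3)))

Replace each occurrence of X2 with a.
Replace each occurrence of Y with unit.
Result: branch(a, branch(zero, a, a), branch(tree(unit, a), unit, tree(nil, 3))).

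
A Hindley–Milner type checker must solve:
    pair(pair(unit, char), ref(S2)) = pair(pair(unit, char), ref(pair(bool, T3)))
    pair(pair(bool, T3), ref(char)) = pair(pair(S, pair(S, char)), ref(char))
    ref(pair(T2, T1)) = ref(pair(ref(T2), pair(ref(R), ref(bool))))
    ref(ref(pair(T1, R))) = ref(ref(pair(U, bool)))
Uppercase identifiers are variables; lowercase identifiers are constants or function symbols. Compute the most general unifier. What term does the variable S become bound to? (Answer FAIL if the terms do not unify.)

FAIL

Decompose pair/2: pair(unit, char) = pair(unit, char),  ref(S2) = ref(pair(bool, T3)).
Delete trivial equation pair(unit, char) = pair(unit, char).
Decompose ref/1: S2 = pair(bool, T3).
Bind S2 := pair(bool, T3); no other remaining equation mentions S2.
Decompose pair/2: pair(bool, T3) = pair(S, pair(S, char)),  ref(char) = ref(char).
Decompose pair/2: bool = S,  T3 = pair(S, char).
Bind S := bool; substituting into the one remaining equation that mentions S gives: T3 = pair(bool, char).
Bind T3 := pair(bool, char); no other remaining equation mentions T3. Substituting into the earlier binding gives S2 := pair(bool, pair(bool, char)).
Delete trivial equation ref(char) = ref(char).
Decompose ref/1: pair(T2, T1) = pair(ref(T2), pair(ref(R), ref(bool))).
Decompose pair/2: T2 = ref(T2),  T1 = pair(ref(R), ref(bool)).
Occurs check fails: T2 occurs in ref(T2); the equation T2 = ref(T2) has no finite solution.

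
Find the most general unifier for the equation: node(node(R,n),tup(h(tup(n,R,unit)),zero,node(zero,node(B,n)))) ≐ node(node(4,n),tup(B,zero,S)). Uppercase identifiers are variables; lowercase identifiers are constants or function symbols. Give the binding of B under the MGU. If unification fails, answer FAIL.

Decompose node/2: node(R,n) ≐ node(4,n),  tup(h(tup(n,R,unit)),zero,node(zero,node(B,n))) ≐ tup(B,zero,S).
Decompose node/2: R ≐ 4,  n ≐ n.
Bind R := 4; substituting into the one remaining equation that mentions R gives: tup(h(tup(n,4,unit)),zero,node(zero,node(B,n))) ≐ tup(B,zero,S).
Delete trivial equation n ≐ n.
Decompose tup/3: h(tup(n,4,unit)) ≐ B,  zero ≐ zero,  node(zero,node(B,n)) ≐ S.
Bind B := h(tup(n,4,unit)); substituting into the one remaining equation that mentions B gives: node(zero,node(h(tup(n,4,unit)),n)) ≐ S.
Delete trivial equation zero ≐ zero.
Bind S := node(zero,node(h(tup(n,4,unit)),n)).
MGU = { R -> 4, B -> h(tup(n,4,unit)), S -> node(zero,node(h(tup(n,4,unit)),n)) }, so B -> h(tup(n,4,unit)).

h(tup(n,4,unit))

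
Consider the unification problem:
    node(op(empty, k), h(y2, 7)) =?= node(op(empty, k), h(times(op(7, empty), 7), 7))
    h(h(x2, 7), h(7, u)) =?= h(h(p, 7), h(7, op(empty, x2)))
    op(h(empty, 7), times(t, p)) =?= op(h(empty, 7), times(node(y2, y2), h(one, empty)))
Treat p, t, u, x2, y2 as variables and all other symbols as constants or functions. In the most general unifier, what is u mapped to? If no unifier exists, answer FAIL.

op(empty, h(one, empty))

Decompose node/2: op(empty, k) =?= op(empty, k),  h(y2, 7) =?= h(times(op(7, empty), 7), 7).
Delete trivial equation op(empty, k) =?= op(empty, k).
Decompose h/2: y2 =?= times(op(7, empty), 7),  7 =?= 7.
Bind y2 := times(op(7, empty), 7); substituting into the one remaining equation that mentions y2 gives: op(h(empty, 7), times(t, p)) =?= op(h(empty, 7), times(node(times(op(7, empty), 7), times(op(7, empty), 7)), h(one, empty))).
Delete trivial equation 7 =?= 7.
Decompose h/2: h(x2, 7) =?= h(p, 7),  h(7, u) =?= h(7, op(empty, x2)).
Decompose h/2: x2 =?= p,  7 =?= 7.
Bind x2 := p; substituting into the one remaining equation that mentions x2 gives: h(7, u) =?= h(7, op(empty, p)).
Delete trivial equation 7 =?= 7.
Decompose h/2: 7 =?= 7,  u =?= op(empty, p).
Delete trivial equation 7 =?= 7.
Bind u := op(empty, p); no other remaining equation mentions u.
Decompose op/2: h(empty, 7) =?= h(empty, 7),  times(t, p) =?= times(node(times(op(7, empty), 7), times(op(7, empty), 7)), h(one, empty)).
Delete trivial equation h(empty, 7) =?= h(empty, 7).
Decompose times/2: t =?= node(times(op(7, empty), 7), times(op(7, empty), 7)),  p =?= h(one, empty).
Bind t := node(times(op(7, empty), 7), times(op(7, empty), 7)); no other remaining equation mentions t.
Bind p := h(one, empty). Substituting into the earlier bindings gives x2 := h(one, empty), u := op(empty, h(one, empty)).
MGU = { y2 := times(op(7, empty), 7), x2 := h(one, empty), u := op(empty, h(one, empty)), t := node(times(op(7, empty), 7), times(op(7, empty), 7)), p := h(one, empty) }, so u := op(empty, h(one, empty)).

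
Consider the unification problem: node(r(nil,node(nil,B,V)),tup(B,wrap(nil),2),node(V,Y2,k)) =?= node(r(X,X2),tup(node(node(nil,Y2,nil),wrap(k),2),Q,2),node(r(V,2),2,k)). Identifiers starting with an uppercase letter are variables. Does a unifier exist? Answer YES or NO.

NO

Decompose node/3: r(nil,node(nil,B,V)) =?= r(X,X2),  tup(B,wrap(nil),2) =?= tup(node(node(nil,Y2,nil),wrap(k),2),Q,2),  node(V,Y2,k) =?= node(r(V,2),2,k).
Decompose r/2: nil =?= X,  node(nil,B,V) =?= X2.
Bind X := nil; no other remaining equation mentions X.
Bind X2 := node(nil,B,V); no other remaining equation mentions X2.
Decompose tup/3: B =?= node(node(nil,Y2,nil),wrap(k),2),  wrap(nil) =?= Q,  2 =?= 2.
Bind B := node(node(nil,Y2,nil),wrap(k),2); no other remaining equation mentions B. Substituting into the earlier binding gives X2 := node(nil,node(node(nil,Y2,nil),wrap(k),2),V).
Bind Q := wrap(nil); no other remaining equation mentions Q.
Delete trivial equation 2 =?= 2.
Decompose node/3: V =?= r(V,2),  Y2 =?= 2,  k =?= k.
Occurs check fails: V occurs in r(V,2); the equation V =?= r(V,2) has no finite solution.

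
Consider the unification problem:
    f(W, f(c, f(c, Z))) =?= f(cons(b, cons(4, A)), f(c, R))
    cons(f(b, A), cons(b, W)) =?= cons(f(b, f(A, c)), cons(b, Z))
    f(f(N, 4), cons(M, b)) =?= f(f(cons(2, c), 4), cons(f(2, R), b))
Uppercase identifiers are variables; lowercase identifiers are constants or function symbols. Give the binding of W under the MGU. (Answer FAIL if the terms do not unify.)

FAIL

Decompose f/2: W =?= cons(b, cons(4, A)),  f(c, f(c, Z)) =?= f(c, R).
Bind W := cons(b, cons(4, A)); substituting into the one remaining equation that mentions W gives: cons(f(b, A), cons(b, cons(b, cons(4, A)))) =?= cons(f(b, f(A, c)), cons(b, Z)).
Decompose f/2: c =?= c,  f(c, Z) =?= R.
Delete trivial equation c =?= c.
Bind R := f(c, Z); substituting into the one remaining equation that mentions R gives: f(f(N, 4), cons(M, b)) =?= f(f(cons(2, c), 4), cons(f(2, f(c, Z)), b)).
Decompose cons/2: f(b, A) =?= f(b, f(A, c)),  cons(b, cons(b, cons(4, A))) =?= cons(b, Z).
Decompose f/2: b =?= b,  A =?= f(A, c).
Delete trivial equation b =?= b.
Occurs check fails: A occurs in f(A, c); the equation A =?= f(A, c) has no finite solution.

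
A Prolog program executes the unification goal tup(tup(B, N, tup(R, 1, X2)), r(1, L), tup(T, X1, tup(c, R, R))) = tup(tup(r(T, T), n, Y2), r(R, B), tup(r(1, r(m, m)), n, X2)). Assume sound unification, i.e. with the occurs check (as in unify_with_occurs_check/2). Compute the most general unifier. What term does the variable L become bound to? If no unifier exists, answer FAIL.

r(r(1, r(m, m)), r(1, r(m, m)))

Decompose tup/3: tup(B, N, tup(R, 1, X2)) = tup(r(T, T), n, Y2),  r(1, L) = r(R, B),  tup(T, X1, tup(c, R, R)) = tup(r(1, r(m, m)), n, X2).
Decompose tup/3: B = r(T, T),  N = n,  tup(R, 1, X2) = Y2.
Bind B := r(T, T); substituting into the one remaining equation that mentions B gives: r(1, L) = r(R, r(T, T)).
Bind N := n; no other remaining equation mentions N.
Bind Y2 := tup(R, 1, X2); no other remaining equation mentions Y2.
Decompose r/2: 1 = R,  L = r(T, T).
Bind R := 1; substituting into the one remaining equation that mentions R gives: tup(T, X1, tup(c, 1, 1)) = tup(r(1, r(m, m)), n, X2). Substituting into the earlier binding gives Y2 := tup(1, 1, X2).
Bind L := r(T, T); no other remaining equation mentions L.
Decompose tup/3: T = r(1, r(m, m)),  X1 = n,  tup(c, 1, 1) = X2.
Bind T := r(1, r(m, m)); no other remaining equation mentions T. Substituting into the earlier bindings gives B := r(r(1, r(m, m)), r(1, r(m, m))), L := r(r(1, r(m, m)), r(1, r(m, m))).
Bind X1 := n; no other remaining equation mentions X1.
Bind X2 := tup(c, 1, 1). Substituting into the earlier binding gives Y2 := tup(1, 1, tup(c, 1, 1)).
MGU = { B = r(r(1, r(m, m)), r(1, r(m, m))), N = n, Y2 = tup(1, 1, tup(c, 1, 1)), R = 1, L = r(r(1, r(m, m)), r(1, r(m, m))), T = r(1, r(m, m)), X1 = n, X2 = tup(c, 1, 1) }, so L = r(r(1, r(m, m)), r(1, r(m, m))).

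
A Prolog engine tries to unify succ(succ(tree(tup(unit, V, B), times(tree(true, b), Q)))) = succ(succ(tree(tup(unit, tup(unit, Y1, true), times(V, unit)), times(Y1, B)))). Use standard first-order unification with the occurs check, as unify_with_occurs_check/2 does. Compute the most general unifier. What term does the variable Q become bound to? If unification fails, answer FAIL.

times(tup(unit, tree(true, b), true), unit)

Decompose succ/1: succ(tree(tup(unit, V, B), times(tree(true, b), Q))) = succ(tree(tup(unit, tup(unit, Y1, true), times(V, unit)), times(Y1, B))).
Decompose succ/1: tree(tup(unit, V, B), times(tree(true, b), Q)) = tree(tup(unit, tup(unit, Y1, true), times(V, unit)), times(Y1, B)).
Decompose tree/2: tup(unit, V, B) = tup(unit, tup(unit, Y1, true), times(V, unit)),  times(tree(true, b), Q) = times(Y1, B).
Decompose tup/3: unit = unit,  V = tup(unit, Y1, true),  B = times(V, unit).
Delete trivial equation unit = unit.
Bind V := tup(unit, Y1, true); substituting into the one remaining equation that mentions V gives: B = times(tup(unit, Y1, true), unit).
Bind B := times(tup(unit, Y1, true), unit); substituting into the remaining equation gives: times(tree(true, b), Q) = times(Y1, times(tup(unit, Y1, true), unit)).
Decompose times/2: tree(true, b) = Y1,  Q = times(tup(unit, Y1, true), unit).
Bind Y1 := tree(true, b); substituting into the remaining equation gives: Q = times(tup(unit, tree(true, b), true), unit). Substituting into the earlier bindings gives V := tup(unit, tree(true, b), true), B := times(tup(unit, tree(true, b), true), unit).
Bind Q := times(tup(unit, tree(true, b), true), unit).
MGU = { V ↦ tup(unit, tree(true, b), true), B ↦ times(tup(unit, tree(true, b), true), unit), Y1 ↦ tree(true, b), Q ↦ times(tup(unit, tree(true, b), true), unit) }, so Q ↦ times(tup(unit, tree(true, b), true), unit).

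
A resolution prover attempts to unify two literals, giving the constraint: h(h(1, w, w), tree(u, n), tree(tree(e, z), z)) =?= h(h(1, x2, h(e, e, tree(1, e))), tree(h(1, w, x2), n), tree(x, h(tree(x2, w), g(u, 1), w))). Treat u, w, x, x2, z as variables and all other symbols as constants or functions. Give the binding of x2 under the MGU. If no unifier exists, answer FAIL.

h(e, e, tree(1, e))

Decompose h/3: h(1, w, w) =?= h(1, x2, h(e, e, tree(1, e))),  tree(u, n) =?= tree(h(1, w, x2), n),  tree(tree(e, z), z) =?= tree(x, h(tree(x2, w), g(u, 1), w)).
Decompose h/3: 1 =?= 1,  w =?= x2,  w =?= h(e, e, tree(1, e)).
Delete trivial equation 1 =?= 1.
Bind w := x2; substituting into the remaining equations gives: x2 =?= h(e, e, tree(1, e)),  tree(u, n) =?= tree(h(1, x2, x2), n),  tree(tree(e, z), z) =?= tree(x, h(tree(x2, x2), g(u, 1), x2)).
Bind x2 := h(e, e, tree(1, e)); substituting into the remaining equations gives: tree(u, n) =?= tree(h(1, h(e, e, tree(1, e)), h(e, e, tree(1, e))), n),  tree(tree(e, z), z) =?= tree(x, h(tree(h(e, e, tree(1, e)), h(e, e, tree(1, e))), g(u, 1), h(e, e, tree(1, e)))). Substituting into the earlier binding gives w := h(e, e, tree(1, e)).
Decompose tree/2: u =?= h(1, h(e, e, tree(1, e)), h(e, e, tree(1, e))),  n =?= n.
Bind u := h(1, h(e, e, tree(1, e)), h(e, e, tree(1, e))); substituting into the one remaining equation that mentions u gives: tree(tree(e, z), z) =?= tree(x, h(tree(h(e, e, tree(1, e)), h(e, e, tree(1, e))), g(h(1, h(e, e, tree(1, e)), h(e, e, tree(1, e))), 1), h(e, e, tree(1, e)))).
Delete trivial equation n =?= n.
Decompose tree/2: tree(e, z) =?= x,  z =?= h(tree(h(e, e, tree(1, e)), h(e, e, tree(1, e))), g(h(1, h(e, e, tree(1, e)), h(e, e, tree(1, e))), 1), h(e, e, tree(1, e))).
Bind x := tree(e, z); no other remaining equation mentions x.
Bind z := h(tree(h(e, e, tree(1, e)), h(e, e, tree(1, e))), g(h(1, h(e, e, tree(1, e)), h(e, e, tree(1, e))), 1), h(e, e, tree(1, e))). Substituting into the earlier binding gives x := tree(e, h(tree(h(e, e, tree(1, e)), h(e, e, tree(1, e))), g(h(1, h(e, e, tree(1, e)), h(e, e, tree(1, e))), 1), h(e, e, tree(1, e)))).
MGU = { w ↦ h(e, e, tree(1, e)), x2 ↦ h(e, e, tree(1, e)), u ↦ h(1, h(e, e, tree(1, e)), h(e, e, tree(1, e))), x ↦ tree(e, h(tree(h(e, e, tree(1, e)), h(e, e, tree(1, e))), g(h(1, h(e, e, tree(1, e)), h(e, e, tree(1, e))), 1), h(e, e, tree(1, e)))), z ↦ h(tree(h(e, e, tree(1, e)), h(e, e, tree(1, e))), g(h(1, h(e, e, tree(1, e)), h(e, e, tree(1, e))), 1), h(e, e, tree(1, e))) }, so x2 ↦ h(e, e, tree(1, e)).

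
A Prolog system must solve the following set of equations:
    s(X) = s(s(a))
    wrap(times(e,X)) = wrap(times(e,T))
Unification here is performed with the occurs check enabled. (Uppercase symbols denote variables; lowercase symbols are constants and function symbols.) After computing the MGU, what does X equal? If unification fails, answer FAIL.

s(a)

Decompose s/1: X = s(a).
Bind X := s(a); substituting into the remaining equation gives: wrap(times(e,s(a))) = wrap(times(e,T)).
Decompose wrap/1: times(e,s(a)) = times(e,T).
Decompose times/2: e = e,  s(a) = T.
Delete trivial equation e = e.
Bind T := s(a).
MGU = { X = s(a), T = s(a) }, so X = s(a).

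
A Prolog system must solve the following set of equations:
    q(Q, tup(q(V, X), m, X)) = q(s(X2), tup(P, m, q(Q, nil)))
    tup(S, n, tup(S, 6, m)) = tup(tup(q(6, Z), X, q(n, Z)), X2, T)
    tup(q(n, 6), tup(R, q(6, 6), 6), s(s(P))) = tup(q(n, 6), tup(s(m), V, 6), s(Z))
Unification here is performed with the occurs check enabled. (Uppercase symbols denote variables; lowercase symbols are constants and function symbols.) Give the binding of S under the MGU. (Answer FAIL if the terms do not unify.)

Decompose q/2: Q = s(X2),  tup(q(V, X), m, X) = tup(P, m, q(Q, nil)).
Bind Q := s(X2); substituting into the one remaining equation that mentions Q gives: tup(q(V, X), m, X) = tup(P, m, q(s(X2), nil)).
Decompose tup/3: q(V, X) = P,  m = m,  X = q(s(X2), nil).
Bind P := q(V, X); substituting into the one remaining equation that mentions P gives: tup(q(n, 6), tup(R, q(6, 6), 6), s(s(q(V, X)))) = tup(q(n, 6), tup(s(m), V, 6), s(Z)).
Delete trivial equation m = m.
Bind X := q(s(X2), nil); substituting into the remaining equations gives: tup(S, n, tup(S, 6, m)) = tup(tup(q(6, Z), q(s(X2), nil), q(n, Z)), X2, T),  tup(q(n, 6), tup(R, q(6, 6), 6), s(s(q(V, q(s(X2), nil))))) = tup(q(n, 6), tup(s(m), V, 6), s(Z)). Substituting into the earlier binding gives P := q(V, q(s(X2), nil)).
Decompose tup/3: S = tup(q(6, Z), q(s(X2), nil), q(n, Z)),  n = X2,  tup(S, 6, m) = T.
Bind S := tup(q(6, Z), q(s(X2), nil), q(n, Z)); substituting into the one remaining equation that mentions S gives: tup(tup(q(6, Z), q(s(X2), nil), q(n, Z)), 6, m) = T.
Bind X2 := n; substituting into the remaining equations gives: tup(tup(q(6, Z), q(s(n), nil), q(n, Z)), 6, m) = T,  tup(q(n, 6), tup(R, q(6, 6), 6), s(s(q(V, q(s(n), nil))))) = tup(q(n, 6), tup(s(m), V, 6), s(Z)). Substituting into the earlier bindings gives Q := s(n), P := q(V, q(s(n), nil)), X := q(s(n), nil), S := tup(q(6, Z), q(s(n), nil), q(n, Z)).
Bind T := tup(tup(q(6, Z), q(s(n), nil), q(n, Z)), 6, m); no other remaining equation mentions T.
Decompose tup/3: q(n, 6) = q(n, 6),  tup(R, q(6, 6), 6) = tup(s(m), V, 6),  s(s(q(V, q(s(n), nil)))) = s(Z).
Delete trivial equation q(n, 6) = q(n, 6).
Decompose tup/3: R = s(m),  q(6, 6) = V,  6 = 6.
Bind R := s(m); no other remaining equation mentions R.
Bind V := q(6, 6); substituting into the one remaining equation that mentions V gives: s(s(q(q(6, 6), q(s(n), nil)))) = s(Z). Substituting into the earlier binding gives P := q(q(6, 6), q(s(n), nil)).
Delete trivial equation 6 = 6.
Decompose s/1: s(q(q(6, 6), q(s(n), nil))) = Z.
Bind Z := s(q(q(6, 6), q(s(n), nil))). Substituting into the earlier bindings gives S := tup(q(6, s(q(q(6, 6), q(s(n), nil)))), q(s(n), nil), q(n, s(q(q(6, 6), q(s(n), nil))))), T := tup(tup(q(6, s(q(q(6, 6), q(s(n), nil)))), q(s(n), nil), q(n, s(q(q(6, 6), q(s(n), nil))))), 6, m).
MGU = { Q ↦ s(n), P ↦ q(q(6, 6), q(s(n), nil)), X ↦ q(s(n), nil), S ↦ tup(q(6, s(q(q(6, 6), q(s(n), nil)))), q(s(n), nil), q(n, s(q(q(6, 6), q(s(n), nil))))), X2 ↦ n, T ↦ tup(tup(q(6, s(q(q(6, 6), q(s(n), nil)))), q(s(n), nil), q(n, s(q(q(6, 6), q(s(n), nil))))), 6, m), R ↦ s(m), V ↦ q(6, 6), Z ↦ s(q(q(6, 6), q(s(n), nil))) }, so S ↦ tup(q(6, s(q(q(6, 6), q(s(n), nil)))), q(s(n), nil), q(n, s(q(q(6, 6), q(s(n), nil))))).

tup(q(6, s(q(q(6, 6), q(s(n), nil)))), q(s(n), nil), q(n, s(q(q(6, 6), q(s(n), nil)))))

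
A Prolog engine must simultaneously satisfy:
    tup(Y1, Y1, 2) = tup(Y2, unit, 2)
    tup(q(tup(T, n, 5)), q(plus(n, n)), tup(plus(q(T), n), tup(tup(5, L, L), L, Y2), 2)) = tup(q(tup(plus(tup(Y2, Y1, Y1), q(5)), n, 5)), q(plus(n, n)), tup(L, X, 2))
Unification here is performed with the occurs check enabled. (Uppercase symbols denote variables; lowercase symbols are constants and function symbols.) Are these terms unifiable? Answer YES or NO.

Decompose tup/3: Y1 = Y2,  Y1 = unit,  2 = 2.
Bind Y1 := Y2; substituting into the 2 remaining equations that mention Y1 gives: Y2 = unit,  tup(q(tup(T, n, 5)), q(plus(n, n)), tup(plus(q(T), n), tup(tup(5, L, L), L, Y2), 2)) = tup(q(tup(plus(tup(Y2, Y2, Y2), q(5)), n, 5)), q(plus(n, n)), tup(L, X, 2)).
Bind Y2 := unit; substituting into the one remaining equation that mentions Y2 gives: tup(q(tup(T, n, 5)), q(plus(n, n)), tup(plus(q(T), n), tup(tup(5, L, L), L, unit), 2)) = tup(q(tup(plus(tup(unit, unit, unit), q(5)), n, 5)), q(plus(n, n)), tup(L, X, 2)). Substituting into the earlier binding gives Y1 := unit.
Delete trivial equation 2 = 2.
Decompose tup/3: q(tup(T, n, 5)) = q(tup(plus(tup(unit, unit, unit), q(5)), n, 5)),  q(plus(n, n)) = q(plus(n, n)),  tup(plus(q(T), n), tup(tup(5, L, L), L, unit), 2) = tup(L, X, 2).
Decompose q/1: tup(T, n, 5) = tup(plus(tup(unit, unit, unit), q(5)), n, 5).
Decompose tup/3: T = plus(tup(unit, unit, unit), q(5)),  n = n,  5 = 5.
Bind T := plus(tup(unit, unit, unit), q(5)); substituting into the one remaining equation that mentions T gives: tup(plus(q(plus(tup(unit, unit, unit), q(5))), n), tup(tup(5, L, L), L, unit), 2) = tup(L, X, 2).
Delete trivial equation n = n.
Delete trivial equation 5 = 5.
Delete trivial equation q(plus(n, n)) = q(plus(n, n)).
Decompose tup/3: plus(q(plus(tup(unit, unit, unit), q(5))), n) = L,  tup(tup(5, L, L), L, unit) = X,  2 = 2.
Bind L := plus(q(plus(tup(unit, unit, unit), q(5))), n); substituting into the one remaining equation that mentions L gives: tup(tup(5, plus(q(plus(tup(unit, unit, unit), q(5))), n), plus(q(plus(tup(unit, unit, unit), q(5))), n)), plus(q(plus(tup(unit, unit, unit), q(5))), n), unit) = X.
Bind X := tup(tup(5, plus(q(plus(tup(unit, unit, unit), q(5))), n), plus(q(plus(tup(unit, unit, unit), q(5))), n)), plus(q(plus(tup(unit, unit, unit), q(5))), n), unit); no other remaining equation mentions X.
Delete trivial equation 2 = 2.
No equations remain and no clash or occurs-check failure arose, so a unifier exists.

YES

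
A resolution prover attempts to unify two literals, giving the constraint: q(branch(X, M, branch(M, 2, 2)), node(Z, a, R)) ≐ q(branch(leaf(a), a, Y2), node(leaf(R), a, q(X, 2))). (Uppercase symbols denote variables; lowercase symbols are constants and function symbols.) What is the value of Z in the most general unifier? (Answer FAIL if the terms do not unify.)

leaf(q(leaf(a), 2))

Decompose q/2: branch(X, M, branch(M, 2, 2)) ≐ branch(leaf(a), a, Y2),  node(Z, a, R) ≐ node(leaf(R), a, q(X, 2)).
Decompose branch/3: X ≐ leaf(a),  M ≐ a,  branch(M, 2, 2) ≐ Y2.
Bind X := leaf(a); substituting into the one remaining equation that mentions X gives: node(Z, a, R) ≐ node(leaf(R), a, q(leaf(a), 2)).
Bind M := a; substituting into the one remaining equation that mentions M gives: branch(a, 2, 2) ≐ Y2.
Bind Y2 := branch(a, 2, 2); no other remaining equation mentions Y2.
Decompose node/3: Z ≐ leaf(R),  a ≐ a,  R ≐ q(leaf(a), 2).
Bind Z := leaf(R); no other remaining equation mentions Z.
Delete trivial equation a ≐ a.
Bind R := q(leaf(a), 2). Substituting into the earlier binding gives Z := leaf(q(leaf(a), 2)).
MGU = { X := leaf(a), M := a, Y2 := branch(a, 2, 2), Z := leaf(q(leaf(a), 2)), R := q(leaf(a), 2) }, so Z := leaf(q(leaf(a), 2)).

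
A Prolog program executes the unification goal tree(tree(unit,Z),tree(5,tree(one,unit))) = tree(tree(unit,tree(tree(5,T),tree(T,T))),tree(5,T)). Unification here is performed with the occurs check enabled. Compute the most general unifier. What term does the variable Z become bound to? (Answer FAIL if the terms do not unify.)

tree(tree(5,tree(one,unit)),tree(tree(one,unit),tree(one,unit)))

Decompose tree/2: tree(unit,Z) = tree(unit,tree(tree(5,T),tree(T,T))),  tree(5,tree(one,unit)) = tree(5,T).
Decompose tree/2: unit = unit,  Z = tree(tree(5,T),tree(T,T)).
Delete trivial equation unit = unit.
Bind Z := tree(tree(5,T),tree(T,T)); no other remaining equation mentions Z.
Decompose tree/2: 5 = 5,  tree(one,unit) = T.
Delete trivial equation 5 = 5.
Bind T := tree(one,unit). Substituting into the earlier binding gives Z := tree(tree(5,tree(one,unit)),tree(tree(one,unit),tree(one,unit))).
MGU = { Z ↦ tree(tree(5,tree(one,unit)),tree(tree(one,unit),tree(one,unit))), T ↦ tree(one,unit) }, so Z ↦ tree(tree(5,tree(one,unit)),tree(tree(one,unit),tree(one,unit))).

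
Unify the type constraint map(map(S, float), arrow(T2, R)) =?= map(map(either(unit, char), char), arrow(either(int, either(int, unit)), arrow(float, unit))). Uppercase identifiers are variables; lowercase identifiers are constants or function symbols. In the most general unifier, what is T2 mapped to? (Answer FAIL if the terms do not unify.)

FAIL

Decompose map/2: map(S, float) =?= map(either(unit, char), char),  arrow(T2, R) =?= arrow(either(int, either(int, unit)), arrow(float, unit)).
Decompose map/2: S =?= either(unit, char),  float =?= char.
Bind S := either(unit, char); no other remaining equation mentions S.
Clash: constants float and char differ; no unifier exists.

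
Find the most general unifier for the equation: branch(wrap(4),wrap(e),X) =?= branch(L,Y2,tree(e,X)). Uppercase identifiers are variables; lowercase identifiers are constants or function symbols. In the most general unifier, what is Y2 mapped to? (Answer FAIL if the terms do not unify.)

Decompose branch/3: wrap(4) =?= L,  wrap(e) =?= Y2,  X =?= tree(e,X).
Bind L := wrap(4); no other remaining equation mentions L.
Bind Y2 := wrap(e); no other remaining equation mentions Y2.
Occurs check fails: X occurs in tree(e,X); the equation X =?= tree(e,X) has no finite solution.

FAIL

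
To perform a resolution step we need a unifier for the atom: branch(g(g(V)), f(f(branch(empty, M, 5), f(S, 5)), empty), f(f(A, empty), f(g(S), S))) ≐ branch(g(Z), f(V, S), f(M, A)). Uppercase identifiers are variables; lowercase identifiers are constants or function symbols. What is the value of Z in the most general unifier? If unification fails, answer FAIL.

g(f(branch(empty, f(f(g(empty), empty), empty), 5), f(empty, 5)))

Decompose branch/3: g(g(V)) ≐ g(Z),  f(f(branch(empty, M, 5), f(S, 5)), empty) ≐ f(V, S),  f(f(A, empty), f(g(S), S)) ≐ f(M, A).
Decompose g/1: g(V) ≐ Z.
Bind Z := g(V); no other remaining equation mentions Z.
Decompose f/2: f(branch(empty, M, 5), f(S, 5)) ≐ V,  empty ≐ S.
Bind V := f(branch(empty, M, 5), f(S, 5)); no other remaining equation mentions V. Substituting into the earlier binding gives Z := g(f(branch(empty, M, 5), f(S, 5))).
Bind S := empty; substituting into the remaining equation gives: f(f(A, empty), f(g(empty), empty)) ≐ f(M, A). Substituting into the earlier bindings gives Z := g(f(branch(empty, M, 5), f(empty, 5))), V := f(branch(empty, M, 5), f(empty, 5)).
Decompose f/2: f(A, empty) ≐ M,  f(g(empty), empty) ≐ A.
Bind M := f(A, empty); no other remaining equation mentions M. Substituting into the earlier bindings gives Z := g(f(branch(empty, f(A, empty), 5), f(empty, 5))), V := f(branch(empty, f(A, empty), 5), f(empty, 5)).
Bind A := f(g(empty), empty). Substituting into the earlier bindings gives Z := g(f(branch(empty, f(f(g(empty), empty), empty), 5), f(empty, 5))), V := f(branch(empty, f(f(g(empty), empty), empty), 5), f(empty, 5)), M := f(f(g(empty), empty), empty).
MGU = { Z := g(f(branch(empty, f(f(g(empty), empty), empty), 5), f(empty, 5))), V := f(branch(empty, f(f(g(empty), empty), empty), 5), f(empty, 5)), S := empty, M := f(f(g(empty), empty), empty), A := f(g(empty), empty) }, so Z := g(f(branch(empty, f(f(g(empty), empty), empty), 5), f(empty, 5))).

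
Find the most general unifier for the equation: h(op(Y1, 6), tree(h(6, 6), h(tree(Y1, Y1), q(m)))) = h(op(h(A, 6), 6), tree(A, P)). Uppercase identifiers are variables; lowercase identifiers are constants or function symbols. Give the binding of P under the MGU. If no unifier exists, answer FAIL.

Decompose h/2: op(Y1, 6) = op(h(A, 6), 6),  tree(h(6, 6), h(tree(Y1, Y1), q(m))) = tree(A, P).
Decompose op/2: Y1 = h(A, 6),  6 = 6.
Bind Y1 := h(A, 6); substituting into the one remaining equation that mentions Y1 gives: tree(h(6, 6), h(tree(h(A, 6), h(A, 6)), q(m))) = tree(A, P).
Delete trivial equation 6 = 6.
Decompose tree/2: h(6, 6) = A,  h(tree(h(A, 6), h(A, 6)), q(m)) = P.
Bind A := h(6, 6); substituting into the remaining equation gives: h(tree(h(h(6, 6), 6), h(h(6, 6), 6)), q(m)) = P. Substituting into the earlier binding gives Y1 := h(h(6, 6), 6).
Bind P := h(tree(h(h(6, 6), 6), h(h(6, 6), 6)), q(m)).
MGU = { Y1 -> h(h(6, 6), 6), A -> h(6, 6), P -> h(tree(h(h(6, 6), 6), h(h(6, 6), 6)), q(m)) }, so P -> h(tree(h(h(6, 6), 6), h(h(6, 6), 6)), q(m)).

h(tree(h(h(6, 6), 6), h(h(6, 6), 6)), q(m))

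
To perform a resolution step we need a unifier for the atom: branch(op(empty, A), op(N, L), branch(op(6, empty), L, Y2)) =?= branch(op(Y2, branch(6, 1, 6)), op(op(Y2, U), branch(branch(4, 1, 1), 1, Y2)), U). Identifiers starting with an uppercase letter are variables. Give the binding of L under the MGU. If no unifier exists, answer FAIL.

Decompose branch/3: op(empty, A) =?= op(Y2, branch(6, 1, 6)),  op(N, L) =?= op(op(Y2, U), branch(branch(4, 1, 1), 1, Y2)),  branch(op(6, empty), L, Y2) =?= U.
Decompose op/2: empty =?= Y2,  A =?= branch(6, 1, 6).
Bind Y2 := empty; substituting into the 2 remaining equations that mention Y2 gives: op(N, L) =?= op(op(empty, U), branch(branch(4, 1, 1), 1, empty)),  branch(op(6, empty), L, empty) =?= U.
Bind A := branch(6, 1, 6); no other remaining equation mentions A.
Decompose op/2: N =?= op(empty, U),  L =?= branch(branch(4, 1, 1), 1, empty).
Bind N := op(empty, U); no other remaining equation mentions N.
Bind L := branch(branch(4, 1, 1), 1, empty); substituting into the remaining equation gives: branch(op(6, empty), branch(branch(4, 1, 1), 1, empty), empty) =?= U.
Bind U := branch(op(6, empty), branch(branch(4, 1, 1), 1, empty), empty). Substituting into the earlier binding gives N := op(empty, branch(op(6, empty), branch(branch(4, 1, 1), 1, empty), empty)).
MGU = { Y2 ↦ empty, A ↦ branch(6, 1, 6), N ↦ op(empty, branch(op(6, empty), branch(branch(4, 1, 1), 1, empty), empty)), L ↦ branch(branch(4, 1, 1), 1, empty), U ↦ branch(op(6, empty), branch(branch(4, 1, 1), 1, empty), empty) }, so L ↦ branch(branch(4, 1, 1), 1, empty).

branch(branch(4, 1, 1), 1, empty)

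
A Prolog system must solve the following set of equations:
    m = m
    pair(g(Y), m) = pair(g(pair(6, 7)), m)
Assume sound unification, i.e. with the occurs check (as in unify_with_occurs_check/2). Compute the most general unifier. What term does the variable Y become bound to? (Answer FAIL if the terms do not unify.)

Delete trivial equation m = m.
Decompose pair/2: g(Y) = g(pair(6, 7)),  m = m.
Decompose g/1: Y = pair(6, 7).
Bind Y := pair(6, 7); no other remaining equation mentions Y.
Delete trivial equation m = m.
MGU = { Y -> pair(6, 7) }, so Y -> pair(6, 7).

pair(6, 7)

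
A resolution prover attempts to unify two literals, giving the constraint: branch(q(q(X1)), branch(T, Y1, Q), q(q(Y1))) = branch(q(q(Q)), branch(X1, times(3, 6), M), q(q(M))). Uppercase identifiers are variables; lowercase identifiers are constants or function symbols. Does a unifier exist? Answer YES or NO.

Decompose branch/3: q(q(X1)) = q(q(Q)),  branch(T, Y1, Q) = branch(X1, times(3, 6), M),  q(q(Y1)) = q(q(M)).
Decompose q/1: q(X1) = q(Q).
Decompose q/1: X1 = Q.
Bind X1 := Q; substituting into the one remaining equation that mentions X1 gives: branch(T, Y1, Q) = branch(Q, times(3, 6), M).
Decompose branch/3: T = Q,  Y1 = times(3, 6),  Q = M.
Bind T := Q; no other remaining equation mentions T.
Bind Y1 := times(3, 6); substituting into the one remaining equation that mentions Y1 gives: q(q(times(3, 6))) = q(q(M)).
Bind Q := M; no other remaining equation mentions Q. Substituting into the earlier bindings gives X1 := M, T := M.
Decompose q/1: q(times(3, 6)) = q(M).
Decompose q/1: times(3, 6) = M.
Bind M := times(3, 6). Substituting into the earlier bindings gives X1 := times(3, 6), T := times(3, 6), Q := times(3, 6).
No equations remain and no clash or occurs-check failure arose, so a unifier exists.

YES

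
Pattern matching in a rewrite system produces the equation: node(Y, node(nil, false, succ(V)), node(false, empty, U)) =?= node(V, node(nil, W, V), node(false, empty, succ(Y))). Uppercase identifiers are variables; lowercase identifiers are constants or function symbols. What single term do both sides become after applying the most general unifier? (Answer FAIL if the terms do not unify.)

Decompose node/3: Y =?= V,  node(nil, false, succ(V)) =?= node(nil, W, V),  node(false, empty, U) =?= node(false, empty, succ(Y)).
Bind Y := V; substituting into the one remaining equation that mentions Y gives: node(false, empty, U) =?= node(false, empty, succ(V)).
Decompose node/3: nil =?= nil,  false =?= W,  succ(V) =?= V.
Delete trivial equation nil =?= nil.
Bind W := false; no other remaining equation mentions W.
Occurs check fails: V occurs in succ(V); the equation V =?= succ(V) has no finite solution.

FAIL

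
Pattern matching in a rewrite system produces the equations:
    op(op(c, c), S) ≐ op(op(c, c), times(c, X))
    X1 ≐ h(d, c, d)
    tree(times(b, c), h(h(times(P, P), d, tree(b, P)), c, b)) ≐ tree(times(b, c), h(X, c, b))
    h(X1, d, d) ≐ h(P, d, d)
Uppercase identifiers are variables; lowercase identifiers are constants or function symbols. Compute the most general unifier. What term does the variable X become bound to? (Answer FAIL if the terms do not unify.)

h(times(h(d, c, d), h(d, c, d)), d, tree(b, h(d, c, d)))

Decompose op/2: op(c, c) ≐ op(c, c),  S ≐ times(c, X).
Delete trivial equation op(c, c) ≐ op(c, c).
Bind S := times(c, X); no other remaining equation mentions S.
Bind X1 := h(d, c, d); substituting into the one remaining equation that mentions X1 gives: h(h(d, c, d), d, d) ≐ h(P, d, d).
Decompose tree/2: times(b, c) ≐ times(b, c),  h(h(times(P, P), d, tree(b, P)), c, b) ≐ h(X, c, b).
Delete trivial equation times(b, c) ≐ times(b, c).
Decompose h/3: h(times(P, P), d, tree(b, P)) ≐ X,  c ≐ c,  b ≐ b.
Bind X := h(times(P, P), d, tree(b, P)); no other remaining equation mentions X. Substituting into the earlier binding gives S := times(c, h(times(P, P), d, tree(b, P))).
Delete trivial equation c ≐ c.
Delete trivial equation b ≐ b.
Decompose h/3: h(d, c, d) ≐ P,  d ≐ d,  d ≐ d.
Bind P := h(d, c, d); no other remaining equation mentions P. Substituting into the earlier bindings gives S := times(c, h(times(h(d, c, d), h(d, c, d)), d, tree(b, h(d, c, d)))), X := h(times(h(d, c, d), h(d, c, d)), d, tree(b, h(d, c, d))).
Delete trivial equation d ≐ d.
Delete trivial equation d ≐ d.
MGU = { S -> times(c, h(times(h(d, c, d), h(d, c, d)), d, tree(b, h(d, c, d)))), X1 -> h(d, c, d), X -> h(times(h(d, c, d), h(d, c, d)), d, tree(b, h(d, c, d))), P -> h(d, c, d) }, so X -> h(times(h(d, c, d), h(d, c, d)), d, tree(b, h(d, c, d))).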